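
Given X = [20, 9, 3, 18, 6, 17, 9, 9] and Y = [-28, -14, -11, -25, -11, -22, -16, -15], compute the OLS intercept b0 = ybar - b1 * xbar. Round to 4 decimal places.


The slope is b1 = -1.0259.
Sample means are xbar = 11.3750 and ybar = -17.7500.
Intercept: b0 = -17.7500 - (-1.0259)(11.3750) = -6.0809.

-6.0809


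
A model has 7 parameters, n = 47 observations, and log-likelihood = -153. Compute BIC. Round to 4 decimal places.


ln(47) = 3.850148.
k * ln(n) = 7 * 3.850148 = 26.951036.
-2L = 306.
BIC = 26.951036 + 306 = 332.951036, which rounds to 332.9510.

332.9510


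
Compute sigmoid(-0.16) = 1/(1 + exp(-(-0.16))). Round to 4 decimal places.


First, exp(0.1600) = 1.1735.
Then sigma(z) = 1/(1 + 1.1735) = 0.4601.

0.4601


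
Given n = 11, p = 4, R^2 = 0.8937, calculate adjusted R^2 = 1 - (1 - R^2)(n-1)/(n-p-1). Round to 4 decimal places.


Using the formula:
(1 - 0.8937) = 0.1063.
Multiply by 10/6: 0.1063 * 10 = 1.0630, then 1.0630 / 6 = 0.1772.
Adj R^2 = 1 - 0.1772 = 0.8228.

0.8228


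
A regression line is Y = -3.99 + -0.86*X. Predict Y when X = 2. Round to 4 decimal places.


Substitute X = 2 into the equation:
Y = -3.99 + -0.86 * 2 = -3.99 + -1.7200 = -5.7100.

-5.7100


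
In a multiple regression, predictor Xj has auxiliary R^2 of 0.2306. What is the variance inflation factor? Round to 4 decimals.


Using VIF = 1/(1 - R^2_j):
1 - 0.2306 = 0.7694.
VIF = 1.2997.

1.2997


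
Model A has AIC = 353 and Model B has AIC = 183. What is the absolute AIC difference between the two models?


Compute |353 - 183| = 170.
Model B has the smaller AIC.

170


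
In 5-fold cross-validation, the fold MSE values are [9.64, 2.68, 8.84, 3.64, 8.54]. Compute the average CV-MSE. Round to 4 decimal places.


Total MSE across folds = 33.3400.
CV-MSE = 33.3400/5 = 6.6680.

6.6680


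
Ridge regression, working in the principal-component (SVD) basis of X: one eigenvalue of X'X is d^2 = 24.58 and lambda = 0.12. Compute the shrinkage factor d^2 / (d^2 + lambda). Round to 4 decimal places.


Compute the denominator: 24.58 + 0.12 = 24.7000.
Shrinkage factor = 24.58 / 24.7000 = 0.9951.

0.9951


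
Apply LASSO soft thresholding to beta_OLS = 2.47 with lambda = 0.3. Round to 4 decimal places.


Absolute value: |2.47| = 2.47.
Compare to lambda = 0.3.
Since |beta| > lambda, coefficient = sign(beta)*(|beta| - lambda) = 2.1700.

2.1700


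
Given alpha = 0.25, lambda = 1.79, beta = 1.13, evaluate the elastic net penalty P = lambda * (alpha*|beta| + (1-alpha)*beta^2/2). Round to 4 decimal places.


L1 component = 0.25 * |1.13| = 0.2825.
L2 component = 0.75 * 1.13^2 / 2 = 0.4788.
Penalty = 1.79 * (0.2825 + 0.4788) = 1.79 * 0.7613 = 1.3628.

1.3628


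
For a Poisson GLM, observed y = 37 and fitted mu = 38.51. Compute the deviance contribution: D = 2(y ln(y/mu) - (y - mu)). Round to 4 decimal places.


First: ln(37/38.51) = -0.040000.
Then: 37 * -0.040000 = -1.480000.
y - mu = 37 - 38.51 = -1.51.
D = 2(-1.480000 - -1.51) = 0.060000, which rounds to 0.0600.

0.0600


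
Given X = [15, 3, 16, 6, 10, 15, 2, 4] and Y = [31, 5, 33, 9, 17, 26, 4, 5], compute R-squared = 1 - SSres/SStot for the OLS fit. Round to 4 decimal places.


The fitted line is Y = -2.0343 + 2.0602*X.
SSres = 27.1271, SStot = 1049.5000.
R^2 = 1 - SSres/SStot = 0.9742.

0.9742


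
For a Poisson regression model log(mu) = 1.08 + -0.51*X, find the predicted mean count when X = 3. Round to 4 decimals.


Linear predictor: eta = 1.08 + (-0.51)(3) = -0.4500.
Expected count: mu = exp(-0.4500) = 0.6376.

0.6376


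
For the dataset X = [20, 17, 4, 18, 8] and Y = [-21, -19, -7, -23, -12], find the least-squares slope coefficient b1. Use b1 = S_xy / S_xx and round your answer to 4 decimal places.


First compute the means: xbar = 13.4000, ybar = -16.4000.
Then S_xx = sum((xi - xbar)^2) = 195.2000.
S_xy = sum((xi - xbar)(yi - ybar)) = -182.2000.
b1 = S_xy / S_xx = -182.2000 / 195.2000 = -0.9334.

-0.9334


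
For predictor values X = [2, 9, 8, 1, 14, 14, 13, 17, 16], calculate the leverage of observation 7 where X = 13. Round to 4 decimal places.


n = 9, xbar = 10.4444.
SXX = sum((xi - xbar)^2) = 274.2222.
h = 1/9 + (13 - 10.4444)^2 / 274.2222 = 0.1349.

0.1349


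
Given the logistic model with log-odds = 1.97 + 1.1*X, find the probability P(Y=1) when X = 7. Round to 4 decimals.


Linear predictor: z = 1.97 + 1.1 * 7 = 9.6700.
P = 1/(1 + exp(-9.6700)) = 1/(1 + 0.0001) = 0.9999.

0.9999


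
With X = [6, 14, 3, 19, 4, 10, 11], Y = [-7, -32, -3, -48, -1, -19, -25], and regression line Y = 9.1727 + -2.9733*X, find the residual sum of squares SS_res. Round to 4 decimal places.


For each point, residual = actual - predicted.
Residuals: [1.6671, 0.4535, -3.2528, -0.6800, 1.7205, 1.5603, -1.4664].
Sum of squared residuals = 21.5730.

21.5730


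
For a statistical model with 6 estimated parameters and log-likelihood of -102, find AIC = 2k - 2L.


AIC = 2k - 2*loglik = 2(6) - 2(-102).
= 12 + 204 = 216.

216


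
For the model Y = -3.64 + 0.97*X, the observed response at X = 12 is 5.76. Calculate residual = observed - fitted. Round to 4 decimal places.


Compute yhat = -3.64 + (0.97)(12) = 8.0000.
Residual = actual - predicted = 5.76 - 8.0000 = -2.2400.

-2.2400


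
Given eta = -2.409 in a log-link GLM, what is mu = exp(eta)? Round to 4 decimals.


Apply the inverse link:
mu = e^-2.409 = 0.0899.

0.0899


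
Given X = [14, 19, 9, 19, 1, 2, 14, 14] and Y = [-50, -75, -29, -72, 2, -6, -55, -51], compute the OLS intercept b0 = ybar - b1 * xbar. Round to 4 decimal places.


Compute b1 = -4.0947 from the OLS formula.
With xbar = 11.5000 and ybar = -42.0000, the intercept is:
b0 = -42.0000 - -4.0947 * 11.5000 = 5.0888.

5.0888


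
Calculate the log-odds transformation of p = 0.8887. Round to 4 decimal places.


Compute the odds: 0.8887/0.1113 = 7.9847.
Take the natural log: ln(7.9847) = 2.0775.

2.0775


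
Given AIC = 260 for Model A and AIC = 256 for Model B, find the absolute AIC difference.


Compute |260 - 256| = 4.
Model B has the smaller AIC.

4


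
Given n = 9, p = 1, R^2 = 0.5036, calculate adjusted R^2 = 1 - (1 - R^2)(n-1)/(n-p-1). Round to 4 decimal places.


Adjusted R^2 = 1 - (1 - R^2) * (n-1)/(n-p-1).
(1 - R^2) = 0.4964.
(n-1)/(n-p-1) = 8/7.
(1 - R^2) * (n-1) = 0.4964 * 8 = 3.9712.
Divide by (n-p-1): 3.9712 / 7 = 0.5673.
Adj R^2 = 1 - 0.5673 = 0.4327.

0.4327


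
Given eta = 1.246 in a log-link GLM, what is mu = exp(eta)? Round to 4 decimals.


Apply the inverse link:
mu = e^1.246 = 3.4764.

3.4764


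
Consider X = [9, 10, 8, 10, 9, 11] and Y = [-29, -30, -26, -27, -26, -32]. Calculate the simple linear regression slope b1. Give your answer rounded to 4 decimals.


First compute the means: xbar = 9.5000, ybar = -28.3333.
Then S_xx = sum((xi - xbar)^2) = 5.5000.
S_xy = sum((xi - xbar)(yi - ybar)) = -10.0000.
b1 = S_xy / S_xx = -10.0000 / 5.5000 = -1.8182.

-1.8182


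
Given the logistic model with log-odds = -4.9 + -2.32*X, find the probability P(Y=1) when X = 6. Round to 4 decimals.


Linear predictor: z = -4.9 + -2.32 * 6 = -18.8200.
P = 1/(1 + exp(18.8200)) = 1/(1 + 149080949.2587) = 0.0000.

0.0000


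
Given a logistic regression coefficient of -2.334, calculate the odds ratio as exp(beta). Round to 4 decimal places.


exp(-2.334) = 0.0969.
So the odds ratio is 0.0969.

0.0969


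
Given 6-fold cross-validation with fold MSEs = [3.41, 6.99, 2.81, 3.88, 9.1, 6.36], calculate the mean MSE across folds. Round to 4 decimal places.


Total MSE across folds = 32.5500.
CV-MSE = 32.5500/6 = 5.4250.

5.4250


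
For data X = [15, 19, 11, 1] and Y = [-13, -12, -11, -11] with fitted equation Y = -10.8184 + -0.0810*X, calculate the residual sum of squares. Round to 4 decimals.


Predicted values from Y = -10.8184 + -0.0810*X.
Residuals: [-0.9666, 0.3574, 0.7094, -0.1006].
SSres = 1.5754.

1.5754


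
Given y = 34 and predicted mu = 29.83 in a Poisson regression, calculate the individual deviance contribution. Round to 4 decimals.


Compute y*ln(y/mu) = 34*ln(34/29.83) = 34*0.130846 = 4.448764.
y - mu = 4.17.
D = 2*(4.448764 - (4.17)) = 0.557528, which rounds to 0.5575.

0.5575


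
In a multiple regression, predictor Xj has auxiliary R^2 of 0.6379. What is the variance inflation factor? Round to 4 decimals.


Denominator: 1 - 0.6379 = 0.3621.
VIF = 1 / 0.3621 = 2.7617.

2.7617


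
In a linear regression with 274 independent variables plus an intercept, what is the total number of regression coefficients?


Total coefficients = number of predictors + 1 (for the intercept).
= 274 + 1 = 275.

275


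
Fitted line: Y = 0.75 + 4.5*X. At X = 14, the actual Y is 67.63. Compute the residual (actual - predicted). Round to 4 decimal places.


Fitted value at X = 14 is yhat = 0.75 + 4.5*14 = 63.7500.
Residual = 67.63 - 63.7500 = 3.8800.

3.8800


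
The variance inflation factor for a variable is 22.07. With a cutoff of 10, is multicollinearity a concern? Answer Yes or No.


Check: VIF = 22.07 vs threshold = 10.
Since 22.07 >= 10, the answer is Yes.

Yes


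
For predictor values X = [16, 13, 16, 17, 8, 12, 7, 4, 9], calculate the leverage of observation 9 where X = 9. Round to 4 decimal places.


Compute xbar = 11.3333 with n = 9 observations.
SXX = 168.0000.
Leverage = 1/9 + (9 - 11.3333)^2/168.0000 = 0.1435.

0.1435


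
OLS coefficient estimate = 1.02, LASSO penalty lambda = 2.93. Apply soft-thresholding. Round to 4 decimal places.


|beta_OLS| = 1.02.
lambda = 2.93.
Since |beta| <= lambda, the coefficient is set to 0.
Result = 0.0000.

0.0000


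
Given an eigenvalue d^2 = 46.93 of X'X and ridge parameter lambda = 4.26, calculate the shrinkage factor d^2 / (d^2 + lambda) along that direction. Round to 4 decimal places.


Denominator = d^2 + lambda = 46.93 + 4.26 = 51.1900.
Shrinkage = 46.93 / 51.1900 = 0.9168.

0.9168


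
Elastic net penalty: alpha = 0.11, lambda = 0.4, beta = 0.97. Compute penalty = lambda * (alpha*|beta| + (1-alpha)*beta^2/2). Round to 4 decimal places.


alpha * |beta| = 0.11 * 0.97 = 0.1067.
(1-alpha) * beta^2/2 = 0.89 * 0.9409/2 = 0.4187.
Total = 0.4 * (0.1067 + 0.4187) = 0.2102.

0.2102


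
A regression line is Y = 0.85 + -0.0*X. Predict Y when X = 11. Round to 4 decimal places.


Substitute X = 11 into the equation:
Y = 0.85 + -0.0 * 11 = 0.85 + 0.0000 = 0.8500.

0.8500


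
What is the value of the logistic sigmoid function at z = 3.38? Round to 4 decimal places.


exp(-3.3800) = 0.0340.
1 + exp(-z) = 1.0340.
sigmoid = 1/1.0340 = 0.9671.

0.9671


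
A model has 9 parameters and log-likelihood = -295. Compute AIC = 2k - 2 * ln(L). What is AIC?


AIC = 2k - 2*loglik = 2(9) - 2(-295).
= 18 + 590 = 608.

608


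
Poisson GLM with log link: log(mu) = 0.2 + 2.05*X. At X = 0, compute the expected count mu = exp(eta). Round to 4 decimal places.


Compute eta = 0.2 + 2.05 * 0 = 0.2000.
Apply inverse link: mu = e^0.2000 = 1.2214.

1.2214


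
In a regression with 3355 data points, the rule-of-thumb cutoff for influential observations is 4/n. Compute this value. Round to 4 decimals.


Cook's distance cutoff = 4/n = 4/3355.
= 0.0012.

0.0012


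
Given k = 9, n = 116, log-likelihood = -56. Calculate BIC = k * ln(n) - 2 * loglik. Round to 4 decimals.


k * ln(n) = 9 * ln(116) = 9 * 4.753590 = 42.782310.
-2 * loglik = -2 * (-56) = 112.
BIC = 42.782310 + 112 = 154.782310, which rounds to 154.7823.

154.7823


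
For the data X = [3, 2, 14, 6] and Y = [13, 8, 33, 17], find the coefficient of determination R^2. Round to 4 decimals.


Fit the OLS line: b0 = 5.4085, b1 = 1.9746.
SSres = 4.6930.
SStot = 350.7500.
R^2 = 1 - 4.6930/350.7500 = 0.9866.

0.9866


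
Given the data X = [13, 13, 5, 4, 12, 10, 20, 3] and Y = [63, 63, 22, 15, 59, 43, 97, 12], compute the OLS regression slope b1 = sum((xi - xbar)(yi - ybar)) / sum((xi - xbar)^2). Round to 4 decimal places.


The sample means are xbar = 10.0000 and ybar = 46.7500.
Compute S_xx = 232.0000 and S_xy = 1182.0000.
Slope b1 = S_xy / S_xx = 1182.0000 / 232.0000 = 5.0948.

5.0948


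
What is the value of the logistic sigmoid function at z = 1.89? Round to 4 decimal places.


First, exp(-1.8900) = 0.1511.
Then sigma(z) = 1/(1 + 0.1511) = 0.8688.

0.8688


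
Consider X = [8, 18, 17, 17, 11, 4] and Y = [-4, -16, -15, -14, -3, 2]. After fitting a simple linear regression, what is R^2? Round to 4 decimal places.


Fit the OLS line: b0 = 7.7543, b1 = -1.2870.
SSres = 15.2004.
SStot = 289.3333.
R^2 = 1 - 15.2004/289.3333 = 0.9475.

0.9475


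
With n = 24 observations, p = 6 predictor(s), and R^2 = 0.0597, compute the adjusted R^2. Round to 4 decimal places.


Plug in: Adj R^2 = 1 - (1 - 0.0597) * 23/17.
= 1 - 0.9403 * 23/17
= 1 - 21.6269 / 17
= 1 - 1.2722 = -0.2722.

-0.2722


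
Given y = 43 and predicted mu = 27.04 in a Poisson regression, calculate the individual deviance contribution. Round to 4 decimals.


First: ln(43/27.04) = 0.463883.
Then: 43 * 0.463883 = 19.946969.
y - mu = 43 - 27.04 = 15.96.
D = 2(19.946969 - 15.96) = 7.973938, which rounds to 7.9739.

7.9739


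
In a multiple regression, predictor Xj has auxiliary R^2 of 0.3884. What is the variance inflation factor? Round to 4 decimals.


Denominator: 1 - 0.3884 = 0.6116.
VIF = 1 / 0.6116 = 1.6351.

1.6351


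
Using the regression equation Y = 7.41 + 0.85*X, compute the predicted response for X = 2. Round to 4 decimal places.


Predicted value:
Y = 7.41 + (0.85)(2) = 7.41 + 1.7000 = 9.1100.

9.1100


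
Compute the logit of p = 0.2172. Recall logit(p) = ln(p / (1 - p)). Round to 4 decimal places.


Compute the odds: 0.2172/0.7828 = 0.2775.
Take the natural log: ln(0.2775) = -1.2821.

-1.2821


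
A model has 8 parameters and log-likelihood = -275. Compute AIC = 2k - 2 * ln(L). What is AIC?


AIC = 2*8 - 2*(-275).
= 16 + 550 = 566.

566


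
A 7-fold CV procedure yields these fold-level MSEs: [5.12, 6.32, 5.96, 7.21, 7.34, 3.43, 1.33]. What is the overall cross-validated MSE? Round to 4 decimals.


Total MSE across folds = 36.7100.
CV-MSE = 36.7100/7 = 5.2443.

5.2443


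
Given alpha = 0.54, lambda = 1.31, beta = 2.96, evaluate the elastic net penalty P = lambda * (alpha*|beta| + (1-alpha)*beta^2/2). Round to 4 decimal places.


alpha * |beta| = 0.54 * 2.96 = 1.5984.
(1-alpha) * beta^2/2 = 0.46 * 8.7616/2 = 2.0152.
Total = 1.31 * (1.5984 + 2.0152) = 4.7338.

4.7338


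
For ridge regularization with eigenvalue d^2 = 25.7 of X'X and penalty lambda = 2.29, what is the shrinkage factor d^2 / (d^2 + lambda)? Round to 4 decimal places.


Denominator = d^2 + lambda = 25.7 + 2.29 = 27.9900.
Shrinkage = 25.7 / 27.9900 = 0.9182.

0.9182


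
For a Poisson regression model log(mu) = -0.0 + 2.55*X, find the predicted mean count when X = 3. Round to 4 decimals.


eta = -0.0 + 2.55 * 3 = 7.6500.
mu = exp(7.6500) = 2100.6456.

2100.6456


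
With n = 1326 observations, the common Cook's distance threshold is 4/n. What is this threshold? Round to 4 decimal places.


The threshold is 4/n.
4/1326 = 0.0030.

0.0030


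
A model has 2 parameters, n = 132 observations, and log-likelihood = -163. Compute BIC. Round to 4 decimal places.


k * ln(n) = 2 * ln(132) = 2 * 4.882802 = 9.765604.
-2 * loglik = -2 * (-163) = 326.
BIC = 9.765604 + 326 = 335.765604, which rounds to 335.7656.

335.7656


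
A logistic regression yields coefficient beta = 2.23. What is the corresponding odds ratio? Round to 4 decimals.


Odds ratio = exp(beta) = exp(2.23).
= 9.2999.

9.2999


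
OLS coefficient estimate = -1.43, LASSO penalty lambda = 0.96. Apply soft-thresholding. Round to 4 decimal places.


|beta_OLS| = 1.43.
lambda = 0.96.
Since |beta| > lambda, coefficient = sign(beta)*(|beta| - lambda) = -0.4700.
Result = -0.4700.

-0.4700


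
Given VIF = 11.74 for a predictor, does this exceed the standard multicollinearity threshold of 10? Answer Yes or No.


Compare VIF = 11.74 to the threshold of 10.
11.74 >= 10, so the answer is Yes.

Yes


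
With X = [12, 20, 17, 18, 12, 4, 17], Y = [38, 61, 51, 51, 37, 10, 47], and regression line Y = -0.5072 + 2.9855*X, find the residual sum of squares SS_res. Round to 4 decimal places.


Predicted values from Y = -0.5072 + 2.9855*X.
Residuals: [2.6812, 1.7972, 0.7537, -2.2318, 1.6812, -1.4348, -3.2463].
SSres = 31.3913.

31.3913


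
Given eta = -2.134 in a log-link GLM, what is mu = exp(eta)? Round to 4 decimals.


Apply the inverse link:
mu = e^-2.134 = 0.1184.

0.1184


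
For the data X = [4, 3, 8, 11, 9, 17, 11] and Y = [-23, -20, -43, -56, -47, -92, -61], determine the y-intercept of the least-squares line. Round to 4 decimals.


The slope is b1 = -5.1642.
Sample means are xbar = 9.0000 and ybar = -48.8571.
Intercept: b0 = -48.8571 - (-5.1642)(9.0000) = -2.3795.

-2.3795


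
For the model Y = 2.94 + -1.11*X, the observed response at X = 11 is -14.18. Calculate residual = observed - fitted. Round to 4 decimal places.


Compute yhat = 2.94 + (-1.11)(11) = -9.2700.
Residual = actual - predicted = -14.18 - -9.2700 = -4.9100.

-4.9100


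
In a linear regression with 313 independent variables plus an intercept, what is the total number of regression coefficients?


Total coefficients = number of predictors + 1 (for the intercept).
= 313 + 1 = 314.

314


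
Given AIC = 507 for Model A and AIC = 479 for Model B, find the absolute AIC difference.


|AIC_A - AIC_B| = |507 - 479| = 28.
Model B is preferred (lower AIC).

28


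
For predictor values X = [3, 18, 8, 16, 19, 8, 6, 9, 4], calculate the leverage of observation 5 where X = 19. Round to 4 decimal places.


Compute xbar = 10.1111 with n = 9 observations.
SXX = 290.8889.
Leverage = 1/9 + (19 - 10.1111)^2/290.8889 = 0.3827.

0.3827


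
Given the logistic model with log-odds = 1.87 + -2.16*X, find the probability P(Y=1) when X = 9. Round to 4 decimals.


Compute z = 1.87 + (-2.16)(9) = -17.5700.
exp(-z) = 42712407.0831.
P = 1/(1 + 42712407.0831) = 0.0000.

0.0000


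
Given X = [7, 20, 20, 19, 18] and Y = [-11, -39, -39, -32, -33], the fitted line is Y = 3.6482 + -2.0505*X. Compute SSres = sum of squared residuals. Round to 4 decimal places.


For each point, residual = actual - predicted.
Residuals: [-0.2947, -1.6382, -1.6382, 3.3113, 0.2608].
Sum of squared residuals = 16.4870.

16.4870


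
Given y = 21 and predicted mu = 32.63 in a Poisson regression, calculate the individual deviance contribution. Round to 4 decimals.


y/mu = 21/32.63 = 0.643580 (approx.), and ln(21/32.63) = -0.440710.
y * ln(y/mu) = 21 * -0.440710 = -9.254910.
y - mu = -11.63.
D = 2 * (-9.254910 - -11.63) = 4.750180, which rounds to 4.7502.

4.7502


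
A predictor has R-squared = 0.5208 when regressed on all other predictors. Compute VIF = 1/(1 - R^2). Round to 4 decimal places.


VIF = 1 / (1 - 0.5208).
= 1 / 0.4792 = 2.0868.

2.0868


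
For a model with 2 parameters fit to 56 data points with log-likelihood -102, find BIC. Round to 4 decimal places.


k * ln(n) = 2 * ln(56) = 2 * 4.025352 = 8.050704.
-2 * loglik = -2 * (-102) = 204.
BIC = 8.050704 + 204 = 212.050704, which rounds to 212.0507.

212.0507


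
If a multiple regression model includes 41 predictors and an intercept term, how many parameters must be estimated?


Each predictor gets one coefficient, plus one intercept.
Total parameters = 41 + 1 = 42.

42


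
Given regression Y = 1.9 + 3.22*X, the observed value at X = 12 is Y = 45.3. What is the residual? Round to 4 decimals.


Compute yhat = 1.9 + (3.22)(12) = 40.5400.
Residual = actual - predicted = 45.3 - 40.5400 = 4.7600.

4.7600


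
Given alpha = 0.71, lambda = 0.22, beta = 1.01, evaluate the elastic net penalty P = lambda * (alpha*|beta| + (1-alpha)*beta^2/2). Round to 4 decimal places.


Compute:
L1 = 0.71 * 1.01 = 0.7171.
L2 = 0.29 * 1.01^2 / 2 = 0.1479.
Penalty = 0.22 * (0.7171 + 0.1479) = 0.1903.

0.1903


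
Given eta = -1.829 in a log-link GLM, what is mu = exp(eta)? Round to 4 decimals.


The inverse log link gives:
mu = exp(-1.829) = 0.1606.

0.1606


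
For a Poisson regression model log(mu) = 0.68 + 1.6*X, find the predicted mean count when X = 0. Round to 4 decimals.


eta = 0.68 + 1.6 * 0 = 0.6800.
mu = exp(0.6800) = 1.9739.

1.9739


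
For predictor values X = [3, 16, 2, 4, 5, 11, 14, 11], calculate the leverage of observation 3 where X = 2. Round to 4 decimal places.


Mean of X: xbar = 8.2500.
SXX = 203.5000.
For X = 2: h = 1/8 + (2 - 8.2500)^2/203.5000 = 0.3170.

0.3170


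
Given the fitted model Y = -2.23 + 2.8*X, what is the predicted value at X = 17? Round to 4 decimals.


Plug X = 17 into Y = -2.23 + 2.8*X:
Y = -2.23 + 47.6000 = 45.3700.

45.3700


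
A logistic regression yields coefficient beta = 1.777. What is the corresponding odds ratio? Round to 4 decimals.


The odds ratio is computed as:
OR = e^(1.777) = 5.9121.

5.9121


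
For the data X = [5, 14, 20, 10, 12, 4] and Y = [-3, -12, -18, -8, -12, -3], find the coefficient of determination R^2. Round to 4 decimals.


After computing the OLS fit (b0=1.2243, b1=-0.9746):
SSres = 3.3855, SStot = 171.3333.
R^2 = 1 - 3.3855/171.3333 = 0.9802.

0.9802


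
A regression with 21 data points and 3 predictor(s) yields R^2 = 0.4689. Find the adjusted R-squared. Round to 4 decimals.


Plug in: Adj R^2 = 1 - (1 - 0.4689) * 20/17.
= 1 - 0.5311 * 20/17
= 1 - 10.6220 / 17
= 1 - 0.6248 = 0.3752.

0.3752


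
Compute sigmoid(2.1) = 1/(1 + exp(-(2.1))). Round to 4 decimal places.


Compute exp(-2.1000) = 0.1225.
Sigmoid = 1 / (1 + 0.1225) = 1 / 1.1225 = 0.8909.

0.8909


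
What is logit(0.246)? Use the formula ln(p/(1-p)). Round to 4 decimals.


The odds are p/(1-p) = 0.246 / 0.754 = 0.3263.
logit(p) = ln(0.3263) = -1.1201.

-1.1201


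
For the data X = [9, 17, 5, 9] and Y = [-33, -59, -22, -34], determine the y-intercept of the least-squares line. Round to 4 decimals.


Compute b1 = -3.1053 from the OLS formula.
With xbar = 10.0000 and ybar = -37.0000, the intercept is:
b0 = -37.0000 - -3.1053 * 10.0000 = -5.9474.

-5.9474


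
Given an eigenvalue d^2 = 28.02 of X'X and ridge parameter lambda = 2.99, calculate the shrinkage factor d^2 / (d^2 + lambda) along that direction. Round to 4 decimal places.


d^2 + lambda = 28.02 + 2.99 = 31.0100.
Shrinkage factor = 28.02/31.0100 = 0.9036.

0.9036


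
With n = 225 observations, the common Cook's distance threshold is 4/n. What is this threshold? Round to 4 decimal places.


The threshold is 4/n.
4/225 = 0.0178.

0.0178


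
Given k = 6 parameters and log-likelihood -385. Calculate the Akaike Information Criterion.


AIC = 2*6 - 2*(-385).
= 12 + 770 = 782.

782


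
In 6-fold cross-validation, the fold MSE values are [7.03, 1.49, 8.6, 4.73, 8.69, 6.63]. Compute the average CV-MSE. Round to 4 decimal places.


Total MSE across folds = 37.1700.
CV-MSE = 37.1700/6 = 6.1950.

6.1950


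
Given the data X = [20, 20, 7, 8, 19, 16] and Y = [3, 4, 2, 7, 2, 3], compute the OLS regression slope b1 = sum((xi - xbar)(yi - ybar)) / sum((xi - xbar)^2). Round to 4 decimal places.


First compute the means: xbar = 15.0000, ybar = 3.5000.
Then S_xx = sum((xi - xbar)^2) = 180.0000.
S_xy = sum((xi - xbar)(yi - ybar)) = -19.0000.
b1 = S_xy / S_xx = -19.0000 / 180.0000 = -0.1056.

-0.1056


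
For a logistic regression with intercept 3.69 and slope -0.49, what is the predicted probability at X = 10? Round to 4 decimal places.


z = 3.69 + -0.49 * 10 = -1.2100.
Sigmoid: P = 1 / (1 + exp(1.2100)) = 0.2297.

0.2297


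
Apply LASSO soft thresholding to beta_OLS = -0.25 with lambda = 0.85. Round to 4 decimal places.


Check: |-0.25| = 0.25 vs lambda = 0.85.
Since |beta| <= lambda, the coefficient is set to 0.
Soft-thresholded coefficient = 0.0000.

0.0000


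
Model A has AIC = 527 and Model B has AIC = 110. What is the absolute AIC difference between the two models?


Absolute difference = |527 - 110| = 417.
The model with lower AIC (B) is preferred.

417


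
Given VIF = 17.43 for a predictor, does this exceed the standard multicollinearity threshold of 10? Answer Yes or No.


The threshold is 10.
VIF = 17.43 is >= 10.
Multicollinearity indication: Yes.

Yes


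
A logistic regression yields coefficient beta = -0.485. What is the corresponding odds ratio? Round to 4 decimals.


Odds ratio = exp(beta) = exp(-0.485).
= 0.6157.

0.6157


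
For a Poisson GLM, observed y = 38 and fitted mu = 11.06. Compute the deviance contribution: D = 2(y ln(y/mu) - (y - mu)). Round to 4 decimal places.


First: ln(38/11.06) = 1.234251.
Then: 38 * 1.234251 = 46.901538.
y - mu = 38 - 11.06 = 26.94.
D = 2(46.901538 - 26.94) = 39.923076, which rounds to 39.9231.

39.9231


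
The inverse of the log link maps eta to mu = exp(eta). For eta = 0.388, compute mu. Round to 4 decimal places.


mu = exp(eta) = exp(0.388).
= 1.4740.

1.4740


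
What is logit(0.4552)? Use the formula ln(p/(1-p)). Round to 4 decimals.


The odds are p/(1-p) = 0.4552 / 0.5448 = 0.8355.
logit(p) = ln(0.8355) = -0.1797.

-0.1797


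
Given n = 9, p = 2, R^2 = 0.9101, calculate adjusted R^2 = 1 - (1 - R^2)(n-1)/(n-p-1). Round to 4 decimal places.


Adjusted R^2 = 1 - (1 - R^2) * (n-1)/(n-p-1).
(1 - R^2) = 0.0899.
(n-1)/(n-p-1) = 8/6.
(1 - R^2) * (n-1) = 0.0899 * 8 = 0.7192.
Divide by (n-p-1): 0.7192 / 6 = 0.1199.
Adj R^2 = 1 - 0.1199 = 0.8801.

0.8801


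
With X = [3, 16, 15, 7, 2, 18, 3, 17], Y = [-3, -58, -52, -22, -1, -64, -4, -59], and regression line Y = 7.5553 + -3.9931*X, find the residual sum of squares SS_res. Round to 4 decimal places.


For each point, residual = actual - predicted.
Residuals: [1.4240, -1.6657, 0.3412, -1.6036, -0.5691, 0.3205, 0.4240, 1.3274].
Sum of squared residuals = 9.8586.

9.8586


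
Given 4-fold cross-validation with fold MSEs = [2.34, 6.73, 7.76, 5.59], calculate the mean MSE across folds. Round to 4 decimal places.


Sum of fold MSEs = 22.4200.
Average = 22.4200 / 4 = 5.6050.

5.6050


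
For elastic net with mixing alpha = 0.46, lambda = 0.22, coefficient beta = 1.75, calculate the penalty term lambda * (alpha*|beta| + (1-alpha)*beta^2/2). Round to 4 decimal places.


Compute:
L1 = 0.46 * 1.75 = 0.8050.
L2 = 0.54 * 1.75^2 / 2 = 0.8269.
Penalty = 0.22 * (0.8050 + 0.8269) = 0.3590.

0.3590


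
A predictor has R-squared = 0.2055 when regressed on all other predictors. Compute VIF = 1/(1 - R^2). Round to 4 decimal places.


Using VIF = 1/(1 - R^2_j):
1 - 0.2055 = 0.7945.
VIF = 1.2587.

1.2587


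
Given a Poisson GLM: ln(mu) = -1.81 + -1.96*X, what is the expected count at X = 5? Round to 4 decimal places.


Compute eta = -1.81 + -1.96 * 5 = -11.6100.
Apply inverse link: mu = e^-11.6100 = 0.0000.

0.0000


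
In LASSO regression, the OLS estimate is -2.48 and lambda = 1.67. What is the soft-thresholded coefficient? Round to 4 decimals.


Absolute value: |-2.48| = 2.48.
Compare to lambda = 1.67.
Since |beta| > lambda, coefficient = sign(beta)*(|beta| - lambda) = -0.8100.

-0.8100


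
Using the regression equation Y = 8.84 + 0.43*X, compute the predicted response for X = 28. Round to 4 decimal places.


Plug X = 28 into Y = 8.84 + 0.43*X:
Y = 8.84 + 12.0400 = 20.8800.

20.8800


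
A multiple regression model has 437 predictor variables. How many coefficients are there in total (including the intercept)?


Total coefficients = number of predictors + 1 (for the intercept).
= 437 + 1 = 438.

438


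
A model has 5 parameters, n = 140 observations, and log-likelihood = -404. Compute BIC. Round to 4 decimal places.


Compute k*ln(n) = 5*ln(140) = 5*4.941642 = 24.708210.
Then -2*loglik = 808.
BIC = 24.708210 + 808 = 832.708210, which rounds to 832.7082.

832.7082


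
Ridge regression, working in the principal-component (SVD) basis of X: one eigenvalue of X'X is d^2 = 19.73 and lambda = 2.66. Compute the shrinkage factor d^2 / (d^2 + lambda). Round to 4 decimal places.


Compute the denominator: 19.73 + 2.66 = 22.3900.
Shrinkage factor = 19.73 / 22.3900 = 0.8812.

0.8812


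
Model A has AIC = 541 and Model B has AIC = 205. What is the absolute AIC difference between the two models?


Absolute difference = |541 - 205| = 336.
The model with lower AIC (B) is preferred.

336


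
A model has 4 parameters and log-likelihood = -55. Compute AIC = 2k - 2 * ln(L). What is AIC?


Compute:
2k = 2*4 = 8.
-2*loglik = -2*(-55) = 110.
AIC = 8 + 110 = 118.

118


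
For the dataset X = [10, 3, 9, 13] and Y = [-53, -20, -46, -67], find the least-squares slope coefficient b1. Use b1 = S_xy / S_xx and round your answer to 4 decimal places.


The sample means are xbar = 8.7500 and ybar = -46.5000.
Compute S_xx = 52.7500 and S_xy = -247.5000.
Slope b1 = S_xy / S_xx = -247.5000 / 52.7500 = -4.6919.

-4.6919


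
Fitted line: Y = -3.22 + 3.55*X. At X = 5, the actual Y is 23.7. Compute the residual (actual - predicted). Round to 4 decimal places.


Fitted value at X = 5 is yhat = -3.22 + 3.55*5 = 14.5300.
Residual = 23.7 - 14.5300 = 9.1700.

9.1700


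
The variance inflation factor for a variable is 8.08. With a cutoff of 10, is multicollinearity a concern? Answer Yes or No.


Compare VIF = 8.08 to the threshold of 10.
8.08 < 10, so the answer is No.

No


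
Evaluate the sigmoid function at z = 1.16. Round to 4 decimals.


Compute exp(-1.1600) = 0.3135.
Sigmoid = 1 / (1 + 0.3135) = 1 / 1.3135 = 0.7613.

0.7613


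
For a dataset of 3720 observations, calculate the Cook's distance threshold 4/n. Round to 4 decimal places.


Using the rule of thumb:
Threshold = 4 / 3720 = 0.0011.

0.0011


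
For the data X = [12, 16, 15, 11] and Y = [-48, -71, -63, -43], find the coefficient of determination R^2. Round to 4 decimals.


The fitted line is Y = 17.2059 + -5.4412*X.
SSres = 3.4412, SStot = 506.7500.
R^2 = 1 - SSres/SStot = 0.9932.

0.9932


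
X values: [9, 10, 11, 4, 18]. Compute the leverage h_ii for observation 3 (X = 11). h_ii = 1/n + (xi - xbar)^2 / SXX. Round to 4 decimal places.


Mean of X: xbar = 10.4000.
SXX = 101.2000.
For X = 11: h = 1/5 + (11 - 10.4000)^2/101.2000 = 0.2036.

0.2036


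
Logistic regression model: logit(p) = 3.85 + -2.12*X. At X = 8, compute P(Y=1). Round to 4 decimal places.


Compute z = 3.85 + (-2.12)(8) = -13.1100.
exp(-z) = 493856.3676.
P = 1/(1 + 493856.3676) = 0.0000.

0.0000


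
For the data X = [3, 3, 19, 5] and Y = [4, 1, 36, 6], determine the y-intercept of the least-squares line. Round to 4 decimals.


First find the slope: b1 = 2.1034.
Means: xbar = 7.5000, ybar = 11.7500.
b0 = ybar - b1 * xbar = 11.7500 - 2.1034 * 7.5000 = -4.0251.

-4.0251


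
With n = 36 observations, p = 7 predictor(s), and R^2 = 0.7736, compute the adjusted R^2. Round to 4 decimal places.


Using the formula:
(1 - 0.7736) = 0.2264.
Multiply by 35/28: 0.2264 * 35 = 7.9240, then 7.9240 / 28 = 0.2830.
Adj R^2 = 1 - 0.2830 = 0.7170.

0.7170


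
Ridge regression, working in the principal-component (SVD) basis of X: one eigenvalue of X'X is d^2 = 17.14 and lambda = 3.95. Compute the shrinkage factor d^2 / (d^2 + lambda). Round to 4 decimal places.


Compute the denominator: 17.14 + 3.95 = 21.0900.
Shrinkage factor = 17.14 / 21.0900 = 0.8127.

0.8127


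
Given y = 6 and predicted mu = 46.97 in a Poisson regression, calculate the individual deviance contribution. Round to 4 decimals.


Compute y*ln(y/mu) = 6*ln(6/46.97) = 6*-2.057750 = -12.346500.
y - mu = -40.97.
D = 2*(-12.346500 - (-40.97)) = 57.247000, which rounds to 57.2470.

57.2470


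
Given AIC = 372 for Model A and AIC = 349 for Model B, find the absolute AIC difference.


|AIC_A - AIC_B| = |372 - 349| = 23.
Model B is preferred (lower AIC).

23


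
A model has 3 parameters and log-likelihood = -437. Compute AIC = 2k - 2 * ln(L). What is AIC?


Compute:
2k = 2*3 = 6.
-2*loglik = -2*(-437) = 874.
AIC = 6 + 874 = 880.

880


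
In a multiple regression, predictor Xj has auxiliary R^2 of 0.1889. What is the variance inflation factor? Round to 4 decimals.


Using VIF = 1/(1 - R^2_j):
1 - 0.1889 = 0.8111.
VIF = 1.2329.

1.2329


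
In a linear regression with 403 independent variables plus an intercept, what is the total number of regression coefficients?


Each predictor gets one coefficient, plus one intercept.
Total parameters = 403 + 1 = 404.

404


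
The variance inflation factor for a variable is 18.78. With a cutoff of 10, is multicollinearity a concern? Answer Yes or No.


Check: VIF = 18.78 vs threshold = 10.
Since 18.78 >= 10, the answer is Yes.

Yes


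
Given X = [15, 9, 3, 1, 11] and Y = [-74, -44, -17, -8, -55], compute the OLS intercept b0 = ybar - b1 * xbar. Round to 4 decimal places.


First find the slope: b1 = -4.7108.
Means: xbar = 7.8000, ybar = -39.6000.
b0 = ybar - b1 * xbar = -39.6000 - -4.7108 * 7.8000 = -2.8554.

-2.8554


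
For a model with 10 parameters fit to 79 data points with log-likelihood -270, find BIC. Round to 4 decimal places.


ln(79) = 4.369448.
k * ln(n) = 10 * 4.369448 = 43.694480.
-2L = 540.
BIC = 43.694480 + 540 = 583.694480, which rounds to 583.6945.

583.6945


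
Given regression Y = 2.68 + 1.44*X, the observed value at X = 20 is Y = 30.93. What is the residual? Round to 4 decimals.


Fitted value at X = 20 is yhat = 2.68 + 1.44*20 = 31.4800.
Residual = 30.93 - 31.4800 = -0.5500.

-0.5500


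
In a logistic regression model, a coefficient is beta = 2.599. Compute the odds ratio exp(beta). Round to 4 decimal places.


exp(2.599) = 13.4503.
So the odds ratio is 13.4503.

13.4503


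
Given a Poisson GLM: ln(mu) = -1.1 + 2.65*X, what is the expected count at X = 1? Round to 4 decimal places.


eta = -1.1 + 2.65 * 1 = 1.5500.
mu = exp(1.5500) = 4.7115.

4.7115


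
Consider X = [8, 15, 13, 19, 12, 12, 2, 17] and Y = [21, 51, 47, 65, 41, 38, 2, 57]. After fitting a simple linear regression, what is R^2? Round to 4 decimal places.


The fitted line is Y = -6.1404 + 3.7870*X.
SSres = 32.4461, SStot = 2893.5000.
R^2 = 1 - SSres/SStot = 0.9888.

0.9888


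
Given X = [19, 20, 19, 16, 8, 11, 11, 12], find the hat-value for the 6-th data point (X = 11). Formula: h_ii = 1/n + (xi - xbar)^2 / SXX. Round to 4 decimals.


Compute xbar = 14.5000 with n = 8 observations.
SXX = 146.0000.
Leverage = 1/8 + (11 - 14.5000)^2/146.0000 = 0.2089.

0.2089


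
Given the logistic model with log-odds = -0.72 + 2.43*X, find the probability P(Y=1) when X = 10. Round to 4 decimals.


Linear predictor: z = -0.72 + 2.43 * 10 = 23.5800.
P = 1/(1 + exp(-23.5800)) = 1/(1 + 0.0000) = 1.0000.

1.0000


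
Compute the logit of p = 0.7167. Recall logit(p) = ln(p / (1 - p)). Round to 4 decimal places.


The odds are p/(1-p) = 0.7167 / 0.2833 = 2.5298.
logit(p) = ln(2.5298) = 0.9282.

0.9282


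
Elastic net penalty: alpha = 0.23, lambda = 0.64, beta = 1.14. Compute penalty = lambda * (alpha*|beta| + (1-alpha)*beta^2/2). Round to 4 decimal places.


alpha * |beta| = 0.23 * 1.14 = 0.2622.
(1-alpha) * beta^2/2 = 0.77 * 1.2996/2 = 0.5003.
Total = 0.64 * (0.2622 + 0.5003) = 0.4880.

0.4880


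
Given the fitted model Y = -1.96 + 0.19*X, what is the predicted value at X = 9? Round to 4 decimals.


Plug X = 9 into Y = -1.96 + 0.19*X:
Y = -1.96 + 1.7100 = -0.2500.

-0.2500


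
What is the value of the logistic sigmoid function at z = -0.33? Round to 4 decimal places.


First, exp(0.3300) = 1.3910.
Then sigma(z) = 1/(1 + 1.3910) = 0.4182.

0.4182


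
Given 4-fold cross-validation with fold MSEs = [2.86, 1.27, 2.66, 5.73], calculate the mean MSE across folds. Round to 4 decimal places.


Total MSE across folds = 12.5200.
CV-MSE = 12.5200/4 = 3.1300.

3.1300


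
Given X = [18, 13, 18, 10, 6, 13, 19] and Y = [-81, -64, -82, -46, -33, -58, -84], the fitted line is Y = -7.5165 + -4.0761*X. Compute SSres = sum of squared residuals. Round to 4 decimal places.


Compute predicted values, then residuals = yi - yhat_i.
Residuals: [-0.1137, -3.4942, -1.1137, 2.2775, -1.0269, 2.5058, 0.9624].
SSres = sum(residual^2) = 26.9095.

26.9095


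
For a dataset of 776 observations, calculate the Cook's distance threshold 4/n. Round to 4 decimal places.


The threshold is 4/n.
4/776 = 0.0052.

0.0052


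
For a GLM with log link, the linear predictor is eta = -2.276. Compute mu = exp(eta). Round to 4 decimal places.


The inverse log link gives:
mu = exp(-2.276) = 0.1027.

0.1027


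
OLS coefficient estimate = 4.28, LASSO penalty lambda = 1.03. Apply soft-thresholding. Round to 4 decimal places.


|beta_OLS| = 4.28.
lambda = 1.03.
Since |beta| > lambda, coefficient = sign(beta)*(|beta| - lambda) = 3.2500.
Result = 3.2500.

3.2500


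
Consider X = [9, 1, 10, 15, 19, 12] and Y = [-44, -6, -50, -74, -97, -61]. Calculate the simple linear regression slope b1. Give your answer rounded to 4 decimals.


The sample means are xbar = 11.0000 and ybar = -55.3333.
Compute S_xx = 186.0000 and S_xy = -935.0000.
Slope b1 = S_xy / S_xx = -935.0000 / 186.0000 = -5.0269.

-5.0269


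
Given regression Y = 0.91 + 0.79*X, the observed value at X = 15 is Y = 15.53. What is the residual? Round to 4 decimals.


Fitted value at X = 15 is yhat = 0.91 + 0.79*15 = 12.7600.
Residual = 15.53 - 12.7600 = 2.7700.

2.7700


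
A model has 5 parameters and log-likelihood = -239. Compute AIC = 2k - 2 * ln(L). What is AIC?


AIC = 2k - 2*loglik = 2(5) - 2(-239).
= 10 + 478 = 488.

488


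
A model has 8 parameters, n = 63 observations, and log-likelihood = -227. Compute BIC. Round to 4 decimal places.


Compute k*ln(n) = 8*ln(63) = 8*4.143135 = 33.145080.
Then -2*loglik = 454.
BIC = 33.145080 + 454 = 487.145080, which rounds to 487.1451.

487.1451


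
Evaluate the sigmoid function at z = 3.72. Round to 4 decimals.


exp(-3.7200) = 0.0242.
1 + exp(-z) = 1.0242.
sigmoid = 1/1.0242 = 0.9763.

0.9763


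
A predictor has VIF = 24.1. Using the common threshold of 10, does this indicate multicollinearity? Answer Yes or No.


Compare VIF = 24.1 to the threshold of 10.
24.1 >= 10, so the answer is Yes.

Yes


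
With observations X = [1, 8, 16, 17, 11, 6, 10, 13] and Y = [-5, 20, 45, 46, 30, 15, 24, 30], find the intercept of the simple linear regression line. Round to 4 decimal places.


Compute b1 = 3.0985 from the OLS formula.
With xbar = 10.2500 and ybar = 25.6250, the intercept is:
b0 = 25.6250 - 3.0985 * 10.2500 = -6.1343.

-6.1343


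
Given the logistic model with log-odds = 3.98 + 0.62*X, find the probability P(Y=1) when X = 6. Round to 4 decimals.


z = 3.98 + 0.62 * 6 = 7.7000.
Sigmoid: P = 1 / (1 + exp(-7.7000)) = 0.9995.

0.9995


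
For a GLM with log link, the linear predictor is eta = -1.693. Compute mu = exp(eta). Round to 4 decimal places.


mu = exp(eta) = exp(-1.693).
= 0.1840.

0.1840


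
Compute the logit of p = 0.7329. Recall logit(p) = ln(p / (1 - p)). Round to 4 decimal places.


1 - p = 0.2671.
p/(1-p) = 2.7439.
logit = ln(2.7439) = 1.0094.

1.0094


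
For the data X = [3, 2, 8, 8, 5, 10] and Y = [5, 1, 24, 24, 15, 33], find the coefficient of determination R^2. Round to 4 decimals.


The fitted line is Y = -6.2800 + 3.8800*X.
SSres = 5.2800, SStot = 758.0000.
R^2 = 1 - SSres/SStot = 0.9930.

0.9930


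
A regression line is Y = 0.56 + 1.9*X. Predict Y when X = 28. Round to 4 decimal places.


Predicted value:
Y = 0.56 + (1.9)(28) = 0.56 + 53.2000 = 53.7600.

53.7600


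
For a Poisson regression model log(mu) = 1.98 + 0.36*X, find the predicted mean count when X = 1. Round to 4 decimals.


eta = 1.98 + 0.36 * 1 = 2.3400.
mu = exp(2.3400) = 10.3812.

10.3812
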